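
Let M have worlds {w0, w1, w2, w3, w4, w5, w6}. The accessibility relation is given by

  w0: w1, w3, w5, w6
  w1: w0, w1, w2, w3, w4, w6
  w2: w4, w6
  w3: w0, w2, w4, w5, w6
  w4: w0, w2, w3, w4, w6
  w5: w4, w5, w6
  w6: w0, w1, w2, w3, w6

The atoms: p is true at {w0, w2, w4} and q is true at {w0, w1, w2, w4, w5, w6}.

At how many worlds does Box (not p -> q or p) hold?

w0: successors {w1, w3, w5, w6}; not p -> q or p there: w1:T, w3:F, w5:T, w6:T. ✗
w1: successors {w0, w1, w2, w3, w4, w6}; not p -> q or p there: w0:T, w1:T, w2:T, w3:F, w4:T, w6:T. ✗
w2: successors {w4, w6}; not p -> q or p there: w4:T, w6:T. ✓
w3: successors {w0, w2, w4, w5, w6}; not p -> q or p there: w0:T, w2:T, w4:T, w5:T, w6:T. ✓
w4: successors {w0, w2, w3, w4, w6}; not p -> q or p there: w0:T, w2:T, w3:F, w4:T, w6:T. ✗
w5: successors {w4, w5, w6}; not p -> q or p there: w4:T, w5:T, w6:T. ✓
w6: successors {w0, w1, w2, w3, w6}; not p -> q or p there: w0:T, w1:T, w2:T, w3:F, w6:T. ✗
Satisfying worlds: {w2, w3, w5}.

3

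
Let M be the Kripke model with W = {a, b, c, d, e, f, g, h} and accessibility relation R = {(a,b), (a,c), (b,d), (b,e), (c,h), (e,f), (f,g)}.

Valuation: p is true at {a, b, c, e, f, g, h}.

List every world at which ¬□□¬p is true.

{a, b, e}

a: □□¬p is F. ✓
b: □□¬p is F. ✓
c: □□¬p is T. ✗
d: □□¬p is T. ✗
e: □□¬p is F. ✓
f: □□¬p is T. ✗
g: □□¬p is T. ✗
h: □□¬p is T. ✗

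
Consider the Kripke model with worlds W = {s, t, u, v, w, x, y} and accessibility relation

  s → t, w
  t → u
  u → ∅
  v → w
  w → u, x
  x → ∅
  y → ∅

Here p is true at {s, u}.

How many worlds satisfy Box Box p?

5

s: successors {t, w}; Box p there: t:T, w:F. ✗
t: successors {u}; Box p there: u:T. ✓
u: no successors, so Box Box p holds vacuously. ✓
v: successors {w}; Box p there: w:F. ✗
w: successors {u, x}; Box p there: u:T, x:T. ✓
x: no successors, so Box Box p holds vacuously. ✓
y: no successors, so Box Box p holds vacuously. ✓
Satisfying worlds: {t, u, w, x, y}.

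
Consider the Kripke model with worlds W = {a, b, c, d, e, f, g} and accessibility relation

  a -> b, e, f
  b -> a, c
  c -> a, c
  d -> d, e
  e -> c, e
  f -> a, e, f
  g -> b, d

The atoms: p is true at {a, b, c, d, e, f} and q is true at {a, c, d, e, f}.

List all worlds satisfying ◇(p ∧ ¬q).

a: successors {b, e, f}; p ∧ ¬q there: b:T, e:F, f:F. ✓
b: successors {a, c}; p ∧ ¬q there: a:F, c:F. ✗
c: successors {a, c}; p ∧ ¬q there: a:F, c:F. ✗
d: successors {d, e}; p ∧ ¬q there: d:F, e:F. ✗
e: successors {c, e}; p ∧ ¬q there: c:F, e:F. ✗
f: successors {a, e, f}; p ∧ ¬q there: a:F, e:F, f:F. ✗
g: successors {b, d}; p ∧ ¬q there: b:T, d:F. ✓

{a, g}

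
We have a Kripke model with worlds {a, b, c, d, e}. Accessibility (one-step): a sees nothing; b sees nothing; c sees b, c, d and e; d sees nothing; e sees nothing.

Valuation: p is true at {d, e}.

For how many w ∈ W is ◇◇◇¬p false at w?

4

a: no successors, so ◇◇◇¬p fails. ✗
b: no successors, so ◇◇◇¬p fails. ✗
c: successors {b, c, d, e}; ◇◇¬p there: b:F, c:T, d:F, e:F. ✓
d: no successors, so ◇◇◇¬p fails. ✗
e: no successors, so ◇◇◇¬p fails. ✗
Satisfying worlds: {c}.
So ◇◇◇¬p fails at the other 4 worlds.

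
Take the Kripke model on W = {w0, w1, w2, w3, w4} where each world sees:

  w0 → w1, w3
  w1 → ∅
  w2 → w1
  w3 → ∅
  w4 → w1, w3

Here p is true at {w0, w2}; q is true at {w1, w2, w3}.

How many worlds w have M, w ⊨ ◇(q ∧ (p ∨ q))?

w0: successors {w1, w3}; q ∧ (p ∨ q) there: w1:T, w3:T. ✓
w1: no successors, so ◇(q ∧ (p ∨ q)) fails. ✗
w2: successors {w1}; q ∧ (p ∨ q) there: w1:T. ✓
w3: no successors, so ◇(q ∧ (p ∨ q)) fails. ✗
w4: successors {w1, w3}; q ∧ (p ∨ q) there: w1:T, w3:T. ✓
Satisfying worlds: {w0, w2, w4}.

3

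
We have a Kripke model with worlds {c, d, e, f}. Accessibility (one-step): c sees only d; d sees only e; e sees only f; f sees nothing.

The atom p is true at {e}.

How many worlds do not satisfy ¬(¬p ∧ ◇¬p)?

1

c: ¬p ∧ ◇¬p is T. ✗
d: ¬p ∧ ◇¬p is F. ✓
e: ¬p ∧ ◇¬p is F. ✓
f: ¬p ∧ ◇¬p is F. ✓
Satisfying worlds: {d, e, f}.
So ¬(¬p ∧ ◇¬p) fails at the other 1 world.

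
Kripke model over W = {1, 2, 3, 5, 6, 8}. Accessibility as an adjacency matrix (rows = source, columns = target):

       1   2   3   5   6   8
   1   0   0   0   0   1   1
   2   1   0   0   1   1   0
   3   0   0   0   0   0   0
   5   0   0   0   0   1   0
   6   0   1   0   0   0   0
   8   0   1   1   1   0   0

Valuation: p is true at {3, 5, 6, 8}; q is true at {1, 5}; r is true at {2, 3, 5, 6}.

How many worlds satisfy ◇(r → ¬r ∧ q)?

1: successors {6, 8}; r → ¬r ∧ q there: 6:F, 8:T. ✓
2: successors {1, 5, 6}; r → ¬r ∧ q there: 1:T, 5:F, 6:F. ✓
3: no successors, so ◇(r → ¬r ∧ q) fails. ✗
5: successors {6}; r → ¬r ∧ q there: 6:F. ✗
6: successors {2}; r → ¬r ∧ q there: 2:F. ✗
8: successors {2, 3, 5}; r → ¬r ∧ q there: 2:F, 3:F, 5:F. ✗
Satisfying worlds: {1, 2}.

2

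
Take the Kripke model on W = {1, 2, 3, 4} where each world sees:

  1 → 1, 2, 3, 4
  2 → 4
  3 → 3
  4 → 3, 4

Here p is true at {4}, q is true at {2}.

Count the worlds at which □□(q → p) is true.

1: successors {1, 2, 3, 4}; □(q → p) there: 1:F, 2:T, 3:T, 4:T. ✗
2: successors {4}; □(q → p) there: 4:T. ✓
3: successors {3}; □(q → p) there: 3:T. ✓
4: successors {3, 4}; □(q → p) there: 3:T, 4:T. ✓
Satisfying worlds: {2, 3, 4}.

3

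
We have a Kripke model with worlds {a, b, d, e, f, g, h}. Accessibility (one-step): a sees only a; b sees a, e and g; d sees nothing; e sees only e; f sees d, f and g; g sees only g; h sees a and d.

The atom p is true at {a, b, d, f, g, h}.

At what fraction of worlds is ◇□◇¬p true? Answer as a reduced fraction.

4/7

a: successors {a}; □◇¬p there: a:F. ✗
b: successors {a, e, g}; □◇¬p there: a:F, e:T, g:F. ✓
d: no successors, so ◇□◇¬p fails. ✗
e: successors {e}; □◇¬p there: e:T. ✓
f: successors {d, f, g}; □◇¬p there: d:T, f:F, g:F. ✓
g: successors {g}; □◇¬p there: g:F. ✗
h: successors {a, d}; □◇¬p there: a:F, d:T. ✓
That's 4 of 7 worlds, so 4/7.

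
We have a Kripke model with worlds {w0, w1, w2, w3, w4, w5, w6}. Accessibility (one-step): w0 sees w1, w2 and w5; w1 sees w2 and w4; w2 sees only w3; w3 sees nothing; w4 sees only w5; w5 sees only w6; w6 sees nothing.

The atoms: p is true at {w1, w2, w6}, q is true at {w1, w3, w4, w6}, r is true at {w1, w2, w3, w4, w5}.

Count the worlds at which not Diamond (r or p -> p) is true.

4

w0: Diamond (r or p -> p) is T. ✗
w1: Diamond (r or p -> p) is T. ✗
w2: Diamond (r or p -> p) is F. ✓
w3: Diamond (r or p -> p) is F. ✓
w4: Diamond (r or p -> p) is F. ✓
w5: Diamond (r or p -> p) is T. ✗
w6: Diamond (r or p -> p) is F. ✓
Satisfying worlds: {w2, w3, w4, w6}.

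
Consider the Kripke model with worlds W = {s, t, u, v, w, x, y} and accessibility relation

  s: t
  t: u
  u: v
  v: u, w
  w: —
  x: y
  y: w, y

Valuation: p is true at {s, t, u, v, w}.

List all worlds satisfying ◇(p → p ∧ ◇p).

s: successors {t}; p → p ∧ ◇p there: t:T. ✓
t: successors {u}; p → p ∧ ◇p there: u:T. ✓
u: successors {v}; p → p ∧ ◇p there: v:T. ✓
v: successors {u, w}; p → p ∧ ◇p there: u:T, w:F. ✓
w: no successors, so ◇(p → p ∧ ◇p) fails. ✗
x: successors {y}; p → p ∧ ◇p there: y:T. ✓
y: successors {w, y}; p → p ∧ ◇p there: w:F, y:T. ✓

{s, t, u, v, x, y}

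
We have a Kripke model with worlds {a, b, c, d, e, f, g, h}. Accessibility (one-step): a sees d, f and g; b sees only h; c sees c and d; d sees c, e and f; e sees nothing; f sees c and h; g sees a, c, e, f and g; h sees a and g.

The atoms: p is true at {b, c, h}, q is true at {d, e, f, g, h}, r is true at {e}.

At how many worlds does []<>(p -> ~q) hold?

a: successors {d, f, g}; <>(p -> ~q) there: d:T, f:T, g:T. ✓
b: successors {h}; <>(p -> ~q) there: h:T. ✓
c: successors {c, d}; <>(p -> ~q) there: c:T, d:T. ✓
d: successors {c, e, f}; <>(p -> ~q) there: c:T, e:F, f:T. ✗
e: no successors, so []<>(p -> ~q) holds vacuously. ✓
f: successors {c, h}; <>(p -> ~q) there: c:T, h:T. ✓
g: successors {a, c, e, f, g}; <>(p -> ~q) there: a:T, c:T, e:F, f:T, g:T. ✗
h: successors {a, g}; <>(p -> ~q) there: a:T, g:T. ✓
Satisfying worlds: {a, b, c, e, f, h}.

6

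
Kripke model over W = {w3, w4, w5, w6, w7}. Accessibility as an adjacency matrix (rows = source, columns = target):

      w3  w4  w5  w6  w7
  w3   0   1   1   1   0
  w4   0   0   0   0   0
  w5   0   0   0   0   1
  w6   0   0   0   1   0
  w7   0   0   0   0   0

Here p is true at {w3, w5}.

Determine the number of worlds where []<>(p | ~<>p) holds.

3

w3: successors {w4, w5, w6}; <>(p | ~<>p) there: w4:F, w5:T, w6:T. ✗
w4: no successors, so []<>(p | ~<>p) holds vacuously. ✓
w5: successors {w7}; <>(p | ~<>p) there: w7:F. ✗
w6: successors {w6}; <>(p | ~<>p) there: w6:T. ✓
w7: no successors, so []<>(p | ~<>p) holds vacuously. ✓
Satisfying worlds: {w4, w6, w7}.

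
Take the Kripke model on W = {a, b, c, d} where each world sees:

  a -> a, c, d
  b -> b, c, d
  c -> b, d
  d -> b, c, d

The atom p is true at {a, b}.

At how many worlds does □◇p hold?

4

a: successors {a, c, d}; ◇p there: a:T, c:T, d:T. ✓
b: successors {b, c, d}; ◇p there: b:T, c:T, d:T. ✓
c: successors {b, d}; ◇p there: b:T, d:T. ✓
d: successors {b, c, d}; ◇p there: b:T, c:T, d:T. ✓
Satisfying worlds: {a, b, c, d}.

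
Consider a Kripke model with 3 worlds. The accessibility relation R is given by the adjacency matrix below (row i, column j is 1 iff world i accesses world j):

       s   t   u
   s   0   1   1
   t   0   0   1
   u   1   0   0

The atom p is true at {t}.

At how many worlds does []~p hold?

s: successors {t, u}; ~p there: t:F, u:T. ✗
t: successors {u}; ~p there: u:T. ✓
u: successors {s}; ~p there: s:T. ✓
Satisfying worlds: {t, u}.

2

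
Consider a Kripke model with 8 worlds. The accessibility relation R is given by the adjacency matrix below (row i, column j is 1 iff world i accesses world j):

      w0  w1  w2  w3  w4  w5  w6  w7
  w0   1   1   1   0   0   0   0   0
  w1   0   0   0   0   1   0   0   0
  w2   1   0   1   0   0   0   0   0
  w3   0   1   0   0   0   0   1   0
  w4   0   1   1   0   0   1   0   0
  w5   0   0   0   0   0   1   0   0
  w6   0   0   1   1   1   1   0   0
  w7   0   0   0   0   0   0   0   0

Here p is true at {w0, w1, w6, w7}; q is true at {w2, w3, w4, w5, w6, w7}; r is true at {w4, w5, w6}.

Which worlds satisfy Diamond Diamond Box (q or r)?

w0: successors {w0, w1, w2}; Diamond Box (q or r) there: w0:T, w1:F, w2:F. ✓
w1: successors {w4}; Diamond Box (q or r) there: w4:T. ✓
w2: successors {w0, w2}; Diamond Box (q or r) there: w0:T, w2:F. ✓
w3: successors {w1, w6}; Diamond Box (q or r) there: w1:F, w6:T. ✓
w4: successors {w1, w2, w5}; Diamond Box (q or r) there: w1:F, w2:F, w5:T. ✓
w5: successors {w5}; Diamond Box (q or r) there: w5:T. ✓
w6: successors {w2, w3, w4, w5}; Diamond Box (q or r) there: w2:F, w3:T, w4:T, w5:T. ✓
w7: no successors, so Diamond Diamond Box (q or r) fails. ✗

{w0, w1, w2, w3, w4, w5, w6}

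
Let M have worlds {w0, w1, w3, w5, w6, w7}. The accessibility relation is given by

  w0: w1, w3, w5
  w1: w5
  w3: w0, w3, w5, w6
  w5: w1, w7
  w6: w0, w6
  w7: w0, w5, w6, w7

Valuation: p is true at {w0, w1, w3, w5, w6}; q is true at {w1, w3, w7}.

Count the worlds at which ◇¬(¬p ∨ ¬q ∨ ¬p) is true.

w0: successors {w1, w3, w5}; ¬(¬p ∨ ¬q ∨ ¬p) there: w1:T, w3:T, w5:F. ✓
w1: successors {w5}; ¬(¬p ∨ ¬q ∨ ¬p) there: w5:F. ✗
w3: successors {w0, w3, w5, w6}; ¬(¬p ∨ ¬q ∨ ¬p) there: w0:F, w3:T, w5:F, w6:F. ✓
w5: successors {w1, w7}; ¬(¬p ∨ ¬q ∨ ¬p) there: w1:T, w7:F. ✓
w6: successors {w0, w6}; ¬(¬p ∨ ¬q ∨ ¬p) there: w0:F, w6:F. ✗
w7: successors {w0, w5, w6, w7}; ¬(¬p ∨ ¬q ∨ ¬p) there: w0:F, w5:F, w6:F, w7:F. ✗
Satisfying worlds: {w0, w3, w5}.

3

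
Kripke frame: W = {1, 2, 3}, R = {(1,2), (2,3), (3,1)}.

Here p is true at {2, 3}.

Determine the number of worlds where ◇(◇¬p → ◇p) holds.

2

1: successors {2}; ◇¬p → ◇p there: 2:T. ✓
2: successors {3}; ◇¬p → ◇p there: 3:F. ✗
3: successors {1}; ◇¬p → ◇p there: 1:T. ✓
Satisfying worlds: {1, 3}.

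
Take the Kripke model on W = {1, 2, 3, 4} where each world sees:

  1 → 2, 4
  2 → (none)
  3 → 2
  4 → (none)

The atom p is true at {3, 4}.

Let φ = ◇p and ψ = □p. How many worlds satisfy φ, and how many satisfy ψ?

1 and 2

For ◇p:
1: successors {2, 4}; p there: 2:F, 4:T. ✓
2: no successors, so ◇p fails. ✗
3: successors {2}; p there: 2:F. ✗
4: no successors, so ◇p fails. ✗
— 1 world.
For □p:
1: successors {2, 4}; p there: 2:F, 4:T. ✗
2: no successors, so □p holds vacuously. ✓
3: successors {2}; p there: 2:F. ✗
4: no successors, so □p holds vacuously. ✓
— 2 worlds.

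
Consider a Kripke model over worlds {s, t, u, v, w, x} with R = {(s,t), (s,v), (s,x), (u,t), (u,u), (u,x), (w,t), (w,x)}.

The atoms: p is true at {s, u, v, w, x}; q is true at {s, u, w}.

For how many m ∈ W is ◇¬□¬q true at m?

1

s: successors {t, v, x}; ¬□¬q there: t:F, v:F, x:F. ✗
t: no successors, so ◇¬□¬q fails. ✗
u: successors {t, u, x}; ¬□¬q there: t:F, u:T, x:F. ✓
v: no successors, so ◇¬□¬q fails. ✗
w: successors {t, x}; ¬□¬q there: t:F, x:F. ✗
x: no successors, so ◇¬□¬q fails. ✗
Satisfying worlds: {u}.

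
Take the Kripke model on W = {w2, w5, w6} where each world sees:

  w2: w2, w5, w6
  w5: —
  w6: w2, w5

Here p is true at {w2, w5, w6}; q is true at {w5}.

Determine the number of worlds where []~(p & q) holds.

1

w2: successors {w2, w5, w6}; ~(p & q) there: w2:T, w5:F, w6:T. ✗
w5: no successors, so []~(p & q) holds vacuously. ✓
w6: successors {w2, w5}; ~(p & q) there: w2:T, w5:F. ✗
Satisfying worlds: {w5}.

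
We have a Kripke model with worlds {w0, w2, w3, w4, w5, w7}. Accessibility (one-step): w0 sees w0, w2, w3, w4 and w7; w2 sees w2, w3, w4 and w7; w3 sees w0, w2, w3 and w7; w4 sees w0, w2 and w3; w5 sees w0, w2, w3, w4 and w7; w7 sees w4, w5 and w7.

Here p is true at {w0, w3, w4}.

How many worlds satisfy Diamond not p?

w0: successors {w0, w2, w3, w4, w7}; not p there: w0:F, w2:T, w3:F, w4:F, w7:T. ✓
w2: successors {w2, w3, w4, w7}; not p there: w2:T, w3:F, w4:F, w7:T. ✓
w3: successors {w0, w2, w3, w7}; not p there: w0:F, w2:T, w3:F, w7:T. ✓
w4: successors {w0, w2, w3}; not p there: w0:F, w2:T, w3:F. ✓
w5: successors {w0, w2, w3, w4, w7}; not p there: w0:F, w2:T, w3:F, w4:F, w7:T. ✓
w7: successors {w4, w5, w7}; not p there: w4:F, w5:T, w7:T. ✓
Satisfying worlds: {w0, w2, w3, w4, w5, w7}.

6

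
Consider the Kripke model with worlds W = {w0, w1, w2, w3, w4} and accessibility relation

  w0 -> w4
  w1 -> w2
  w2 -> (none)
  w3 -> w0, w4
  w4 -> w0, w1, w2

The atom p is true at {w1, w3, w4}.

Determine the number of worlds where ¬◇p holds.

w0: ◇p is T. ✗
w1: ◇p is F. ✓
w2: ◇p is F. ✓
w3: ◇p is T. ✗
w4: ◇p is T. ✗
Satisfying worlds: {w1, w2}.

2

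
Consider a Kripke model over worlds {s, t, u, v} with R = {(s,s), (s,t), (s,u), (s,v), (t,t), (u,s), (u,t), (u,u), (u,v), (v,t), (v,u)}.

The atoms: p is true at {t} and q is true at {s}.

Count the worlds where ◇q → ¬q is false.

1

s: ◇q is T, ¬q is F. ✗
t: ◇q is F, ¬q is T. ✓
u: ◇q is T, ¬q is T. ✓
v: ◇q is F, ¬q is T. ✓
Satisfying worlds: {t, u, v}.
So ◇q → ¬q fails at the other 1 world.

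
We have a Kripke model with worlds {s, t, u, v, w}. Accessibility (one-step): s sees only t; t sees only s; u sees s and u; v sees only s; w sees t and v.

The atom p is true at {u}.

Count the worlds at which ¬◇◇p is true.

4

s: ◇◇p is F. ✓
t: ◇◇p is F. ✓
u: ◇◇p is T. ✗
v: ◇◇p is F. ✓
w: ◇◇p is F. ✓
Satisfying worlds: {s, t, v, w}.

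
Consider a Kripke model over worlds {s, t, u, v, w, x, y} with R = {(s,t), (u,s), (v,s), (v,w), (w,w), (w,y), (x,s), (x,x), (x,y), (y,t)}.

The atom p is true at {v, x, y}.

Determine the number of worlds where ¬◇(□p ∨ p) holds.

s: ◇(□p ∨ p) is T. ✗
t: ◇(□p ∨ p) is F. ✓
u: ◇(□p ∨ p) is F. ✓
v: ◇(□p ∨ p) is F. ✓
w: ◇(□p ∨ p) is T. ✗
x: ◇(□p ∨ p) is T. ✗
y: ◇(□p ∨ p) is T. ✗
Satisfying worlds: {t, u, v}.

3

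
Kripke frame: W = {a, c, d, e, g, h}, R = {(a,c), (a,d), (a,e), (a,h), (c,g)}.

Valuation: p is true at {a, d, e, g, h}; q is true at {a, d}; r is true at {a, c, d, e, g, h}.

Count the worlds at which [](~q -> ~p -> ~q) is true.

6

a: successors {c, d, e, h}; ~q -> ~p -> ~q there: c:T, d:T, e:T, h:T. ✓
c: successors {g}; ~q -> ~p -> ~q there: g:T. ✓
d: no successors, so [](~q -> ~p -> ~q) holds vacuously. ✓
e: no successors, so [](~q -> ~p -> ~q) holds vacuously. ✓
g: no successors, so [](~q -> ~p -> ~q) holds vacuously. ✓
h: no successors, so [](~q -> ~p -> ~q) holds vacuously. ✓
Satisfying worlds: {a, c, d, e, g, h}.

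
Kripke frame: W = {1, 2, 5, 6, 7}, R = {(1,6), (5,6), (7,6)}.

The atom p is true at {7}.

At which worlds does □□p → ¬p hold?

1: □□p is T, ¬p is T. ✓
2: □□p is T, ¬p is T. ✓
5: □□p is T, ¬p is T. ✓
6: □□p is T, ¬p is T. ✓
7: □□p is T, ¬p is F. ✗

{1, 2, 5, 6}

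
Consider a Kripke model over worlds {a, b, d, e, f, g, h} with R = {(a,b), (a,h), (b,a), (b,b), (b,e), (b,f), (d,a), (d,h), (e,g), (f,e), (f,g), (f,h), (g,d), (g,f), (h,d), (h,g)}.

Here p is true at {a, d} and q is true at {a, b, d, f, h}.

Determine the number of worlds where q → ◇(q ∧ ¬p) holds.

6

a: q is T, ◇(q ∧ ¬p) is T. ✓
b: q is T, ◇(q ∧ ¬p) is T. ✓
d: q is T, ◇(q ∧ ¬p) is T. ✓
e: q is F, ◇(q ∧ ¬p) is F. ✓
f: q is T, ◇(q ∧ ¬p) is T. ✓
g: q is F, ◇(q ∧ ¬p) is T. ✓
h: q is T, ◇(q ∧ ¬p) is F. ✗
Satisfying worlds: {a, b, d, e, f, g}.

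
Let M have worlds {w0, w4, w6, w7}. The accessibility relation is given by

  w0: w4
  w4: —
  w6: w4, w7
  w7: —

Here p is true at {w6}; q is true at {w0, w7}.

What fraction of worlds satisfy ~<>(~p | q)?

1/2

w0: <>(~p | q) is T. ✗
w4: <>(~p | q) is F. ✓
w6: <>(~p | q) is T. ✗
w7: <>(~p | q) is F. ✓
That's 2 of 4 worlds, so 2/4 = 1/2.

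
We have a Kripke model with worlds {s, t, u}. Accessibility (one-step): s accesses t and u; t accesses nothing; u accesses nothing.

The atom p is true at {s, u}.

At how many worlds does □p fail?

s: successors {t, u}; p there: t:F, u:T. ✗
t: no successors, so □p holds vacuously. ✓
u: no successors, so □p holds vacuously. ✓
Satisfying worlds: {t, u}.
So □p fails at the other 1 world.

1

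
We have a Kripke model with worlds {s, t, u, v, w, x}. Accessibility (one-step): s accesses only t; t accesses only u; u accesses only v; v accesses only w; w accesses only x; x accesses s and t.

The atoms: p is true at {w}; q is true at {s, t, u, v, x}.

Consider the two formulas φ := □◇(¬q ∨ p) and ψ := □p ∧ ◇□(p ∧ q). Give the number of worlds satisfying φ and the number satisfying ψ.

1 and 0

For □◇(¬q ∨ p):
s: successors {t}; ◇(¬q ∨ p) there: t:F. ✗
t: successors {u}; ◇(¬q ∨ p) there: u:F. ✗
u: successors {v}; ◇(¬q ∨ p) there: v:T. ✓
v: successors {w}; ◇(¬q ∨ p) there: w:F. ✗
w: successors {x}; ◇(¬q ∨ p) there: x:F. ✗
x: successors {s, t}; ◇(¬q ∨ p) there: s:F, t:F. ✗
— 1 world.
For □p ∧ ◇□(p ∧ q):
s: □p is F, ◇□(p ∧ q) is F. ✗
t: □p is F, ◇□(p ∧ q) is F. ✗
u: □p is F, ◇□(p ∧ q) is F. ✗
v: □p is T, ◇□(p ∧ q) is F. ✗
w: □p is F, ◇□(p ∧ q) is F. ✗
x: □p is F, ◇□(p ∧ q) is F. ✗
— 0 worlds.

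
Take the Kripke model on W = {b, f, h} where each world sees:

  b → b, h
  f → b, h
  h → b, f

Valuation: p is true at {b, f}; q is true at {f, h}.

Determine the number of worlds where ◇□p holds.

b: successors {b, h}; □p there: b:F, h:T. ✓
f: successors {b, h}; □p there: b:F, h:T. ✓
h: successors {b, f}; □p there: b:F, f:F. ✗
Satisfying worlds: {b, f}.

2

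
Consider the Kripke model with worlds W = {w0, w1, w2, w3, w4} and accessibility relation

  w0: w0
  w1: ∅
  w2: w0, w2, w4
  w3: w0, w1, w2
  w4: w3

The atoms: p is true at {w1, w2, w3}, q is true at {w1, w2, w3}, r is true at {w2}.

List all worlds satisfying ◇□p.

w0: successors {w0}; □p there: w0:F. ✗
w1: no successors, so ◇□p fails. ✗
w2: successors {w0, w2, w4}; □p there: w0:F, w2:F, w4:T. ✓
w3: successors {w0, w1, w2}; □p there: w0:F, w1:T, w2:F. ✓
w4: successors {w3}; □p there: w3:F. ✗

{w2, w3}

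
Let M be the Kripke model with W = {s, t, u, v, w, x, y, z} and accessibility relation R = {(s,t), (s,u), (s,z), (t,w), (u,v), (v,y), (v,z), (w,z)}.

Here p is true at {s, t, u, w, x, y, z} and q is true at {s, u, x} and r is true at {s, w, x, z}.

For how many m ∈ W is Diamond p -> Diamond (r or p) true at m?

s: Diamond p is T, Diamond (r or p) is T. ✓
t: Diamond p is T, Diamond (r or p) is T. ✓
u: Diamond p is F, Diamond (r or p) is F. ✓
v: Diamond p is T, Diamond (r or p) is T. ✓
w: Diamond p is T, Diamond (r or p) is T. ✓
x: Diamond p is F, Diamond (r or p) is F. ✓
y: Diamond p is F, Diamond (r or p) is F. ✓
z: Diamond p is F, Diamond (r or p) is F. ✓
Satisfying worlds: {s, t, u, v, w, x, y, z}.

8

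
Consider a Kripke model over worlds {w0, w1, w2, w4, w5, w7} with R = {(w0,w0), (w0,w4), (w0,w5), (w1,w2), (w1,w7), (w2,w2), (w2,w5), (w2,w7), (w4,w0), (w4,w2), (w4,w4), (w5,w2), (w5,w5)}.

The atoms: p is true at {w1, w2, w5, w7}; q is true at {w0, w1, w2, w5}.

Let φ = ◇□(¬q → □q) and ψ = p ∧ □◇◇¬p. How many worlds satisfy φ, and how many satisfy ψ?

5 and 1

For ◇□(¬q → □q):
w0: successors {w0, w4, w5}; □(¬q → □q) there: w0:F, w4:F, w5:T. ✓
w1: successors {w2, w7}; □(¬q → □q) there: w2:T, w7:T. ✓
w2: successors {w2, w5, w7}; □(¬q → □q) there: w2:T, w5:T, w7:T. ✓
w4: successors {w0, w2, w4}; □(¬q → □q) there: w0:F, w2:T, w4:F. ✓
w5: successors {w2, w5}; □(¬q → □q) there: w2:T, w5:T. ✓
w7: no successors, so ◇□(¬q → □q) fails. ✗
— 5 worlds.
For p ∧ □◇◇¬p:
w0: p is F, □◇◇¬p is F. ✗
w1: p is T, □◇◇¬p is F. ✗
w2: p is T, □◇◇¬p is F. ✗
w4: p is F, □◇◇¬p is F. ✗
w5: p is T, □◇◇¬p is F. ✗
w7: p is T, □◇◇¬p is T. ✓
— 1 world.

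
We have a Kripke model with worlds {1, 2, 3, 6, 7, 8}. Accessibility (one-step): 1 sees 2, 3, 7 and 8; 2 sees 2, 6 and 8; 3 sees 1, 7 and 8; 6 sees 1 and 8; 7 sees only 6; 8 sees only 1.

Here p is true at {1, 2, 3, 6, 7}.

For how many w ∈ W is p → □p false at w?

1: p is T, □p is F. ✗
2: p is T, □p is F. ✗
3: p is T, □p is F. ✗
6: p is T, □p is F. ✗
7: p is T, □p is T. ✓
8: p is F, □p is T. ✓
Satisfying worlds: {7, 8}.
So p → □p fails at the other 4 worlds.

4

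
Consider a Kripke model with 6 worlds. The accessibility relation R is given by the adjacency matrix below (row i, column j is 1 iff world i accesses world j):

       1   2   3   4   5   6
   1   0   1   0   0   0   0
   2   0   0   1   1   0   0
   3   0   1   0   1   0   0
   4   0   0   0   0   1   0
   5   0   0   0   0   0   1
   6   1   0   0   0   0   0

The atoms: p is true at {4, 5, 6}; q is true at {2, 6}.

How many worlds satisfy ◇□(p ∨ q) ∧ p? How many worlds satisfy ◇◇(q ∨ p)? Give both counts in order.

2 and 5

For ◇□(p ∨ q) ∧ p:
1: ◇□(p ∨ q) is F, p is F. ✗
2: ◇□(p ∨ q) is T, p is F. ✗
3: ◇□(p ∨ q) is T, p is F. ✗
4: ◇□(p ∨ q) is T, p is T. ✓
5: ◇□(p ∨ q) is F, p is T. ✗
6: ◇□(p ∨ q) is T, p is T. ✓
— 2 worlds.
For ◇◇(q ∨ p):
1: successors {2}; ◇(q ∨ p) there: 2:T. ✓
2: successors {3, 4}; ◇(q ∨ p) there: 3:T, 4:T. ✓
3: successors {2, 4}; ◇(q ∨ p) there: 2:T, 4:T. ✓
4: successors {5}; ◇(q ∨ p) there: 5:T. ✓
5: successors {6}; ◇(q ∨ p) there: 6:F. ✗
6: successors {1}; ◇(q ∨ p) there: 1:T. ✓
— 5 worlds.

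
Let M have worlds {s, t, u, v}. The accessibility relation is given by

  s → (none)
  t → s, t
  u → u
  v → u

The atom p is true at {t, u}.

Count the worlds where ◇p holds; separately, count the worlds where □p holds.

3 and 3

For ◇p:
s: no successors, so ◇p fails. ✗
t: successors {s, t}; p there: s:F, t:T. ✓
u: successors {u}; p there: u:T. ✓
v: successors {u}; p there: u:T. ✓
— 3 worlds.
For □p:
s: no successors, so □p holds vacuously. ✓
t: successors {s, t}; p there: s:F, t:T. ✗
u: successors {u}; p there: u:T. ✓
v: successors {u}; p there: u:T. ✓
— 3 worlds.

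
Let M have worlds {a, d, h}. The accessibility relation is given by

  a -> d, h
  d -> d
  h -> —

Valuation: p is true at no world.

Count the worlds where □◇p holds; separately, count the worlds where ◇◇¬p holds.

For □◇p:
a: successors {d, h}; ◇p there: d:F, h:F. ✗
d: successors {d}; ◇p there: d:F. ✗
h: no successors, so □◇p holds vacuously. ✓
— 1 world.
For ◇◇¬p:
a: successors {d, h}; ◇¬p there: d:T, h:F. ✓
d: successors {d}; ◇¬p there: d:T. ✓
h: no successors, so ◇◇¬p fails. ✗
— 2 worlds.

1 and 2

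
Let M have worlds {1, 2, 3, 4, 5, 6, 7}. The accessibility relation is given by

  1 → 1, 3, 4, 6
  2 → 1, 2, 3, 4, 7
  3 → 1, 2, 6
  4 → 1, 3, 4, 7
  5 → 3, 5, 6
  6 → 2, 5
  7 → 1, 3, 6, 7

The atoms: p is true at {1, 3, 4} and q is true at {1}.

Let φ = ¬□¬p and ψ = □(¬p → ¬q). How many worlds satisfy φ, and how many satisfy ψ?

6 and 7

For ¬□¬p:
1: □¬p is F. ✓
2: □¬p is F. ✓
3: □¬p is F. ✓
4: □¬p is F. ✓
5: □¬p is F. ✓
6: □¬p is T. ✗
7: □¬p is F. ✓
— 6 worlds.
For □(¬p → ¬q):
1: successors {1, 3, 4, 6}; ¬p → ¬q there: 1:T, 3:T, 4:T, 6:T. ✓
2: successors {1, 2, 3, 4, 7}; ¬p → ¬q there: 1:T, 2:T, 3:T, 4:T, 7:T. ✓
3: successors {1, 2, 6}; ¬p → ¬q there: 1:T, 2:T, 6:T. ✓
4: successors {1, 3, 4, 7}; ¬p → ¬q there: 1:T, 3:T, 4:T, 7:T. ✓
5: successors {3, 5, 6}; ¬p → ¬q there: 3:T, 5:T, 6:T. ✓
6: successors {2, 5}; ¬p → ¬q there: 2:T, 5:T. ✓
7: successors {1, 3, 6, 7}; ¬p → ¬q there: 1:T, 3:T, 6:T, 7:T. ✓
— 7 worlds.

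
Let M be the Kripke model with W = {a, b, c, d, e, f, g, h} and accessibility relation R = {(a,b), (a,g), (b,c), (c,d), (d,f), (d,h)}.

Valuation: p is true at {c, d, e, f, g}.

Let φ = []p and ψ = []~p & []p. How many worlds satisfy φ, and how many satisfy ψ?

6 and 4

For []p:
a: successors {b, g}; p there: b:F, g:T. ✗
b: successors {c}; p there: c:T. ✓
c: successors {d}; p there: d:T. ✓
d: successors {f, h}; p there: f:T, h:F. ✗
e: no successors, so []p holds vacuously. ✓
f: no successors, so []p holds vacuously. ✓
g: no successors, so []p holds vacuously. ✓
h: no successors, so []p holds vacuously. ✓
— 6 worlds.
For []~p & []p:
a: []~p is F, []p is F. ✗
b: []~p is F, []p is T. ✗
c: []~p is F, []p is T. ✗
d: []~p is F, []p is F. ✗
e: []~p is T, []p is T. ✓
f: []~p is T, []p is T. ✓
g: []~p is T, []p is T. ✓
h: []~p is T, []p is T. ✓
— 4 worlds.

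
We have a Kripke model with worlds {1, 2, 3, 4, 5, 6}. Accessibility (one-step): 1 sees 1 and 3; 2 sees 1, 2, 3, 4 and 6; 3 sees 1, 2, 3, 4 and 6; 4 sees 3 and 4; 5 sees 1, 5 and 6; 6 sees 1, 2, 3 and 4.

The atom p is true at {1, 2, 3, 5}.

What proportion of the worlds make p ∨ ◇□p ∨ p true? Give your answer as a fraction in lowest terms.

1: p ∨ ◇□p is T, p is T. ✓
2: p ∨ ◇□p is T, p is T. ✓
3: p ∨ ◇□p is T, p is T. ✓
4: p ∨ ◇□p is F, p is F. ✗
5: p ∨ ◇□p is T, p is T. ✓
6: p ∨ ◇□p is T, p is F. ✓
That's 5 of 6 worlds, so 5/6.

5/6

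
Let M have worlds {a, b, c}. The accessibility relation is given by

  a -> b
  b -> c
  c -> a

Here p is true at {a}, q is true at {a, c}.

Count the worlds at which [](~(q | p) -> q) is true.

a: successors {b}; ~(q | p) -> q there: b:F. ✗
b: successors {c}; ~(q | p) -> q there: c:T. ✓
c: successors {a}; ~(q | p) -> q there: a:T. ✓
Satisfying worlds: {b, c}.

2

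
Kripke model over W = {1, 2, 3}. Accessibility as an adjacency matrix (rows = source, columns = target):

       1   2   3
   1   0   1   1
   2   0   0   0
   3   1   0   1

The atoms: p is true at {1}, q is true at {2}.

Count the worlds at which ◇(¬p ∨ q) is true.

1: successors {2, 3}; ¬p ∨ q there: 2:T, 3:T. ✓
2: no successors, so ◇(¬p ∨ q) fails. ✗
3: successors {1, 3}; ¬p ∨ q there: 1:F, 3:T. ✓
Satisfying worlds: {1, 3}.

2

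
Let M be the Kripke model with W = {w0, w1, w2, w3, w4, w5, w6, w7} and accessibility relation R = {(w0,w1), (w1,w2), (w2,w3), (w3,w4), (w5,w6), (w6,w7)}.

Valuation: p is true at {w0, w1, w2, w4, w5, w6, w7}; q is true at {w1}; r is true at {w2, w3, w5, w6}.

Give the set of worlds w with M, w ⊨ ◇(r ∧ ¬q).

w0: successors {w1}; r ∧ ¬q there: w1:F. ✗
w1: successors {w2}; r ∧ ¬q there: w2:T. ✓
w2: successors {w3}; r ∧ ¬q there: w3:T. ✓
w3: successors {w4}; r ∧ ¬q there: w4:F. ✗
w4: no successors, so ◇(r ∧ ¬q) fails. ✗
w5: successors {w6}; r ∧ ¬q there: w6:T. ✓
w6: successors {w7}; r ∧ ¬q there: w7:F. ✗
w7: no successors, so ◇(r ∧ ¬q) fails. ✗

{w1, w2, w5}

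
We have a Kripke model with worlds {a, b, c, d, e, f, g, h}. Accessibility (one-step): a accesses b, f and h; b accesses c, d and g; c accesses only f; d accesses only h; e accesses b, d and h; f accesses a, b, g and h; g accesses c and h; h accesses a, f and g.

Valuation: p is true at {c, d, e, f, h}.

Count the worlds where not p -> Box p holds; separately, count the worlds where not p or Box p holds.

6 and 5

For not p -> Box p:
a: not p is T, Box p is F. ✗
b: not p is T, Box p is F. ✗
c: not p is F, Box p is T. ✓
d: not p is F, Box p is T. ✓
e: not p is F, Box p is F. ✓
f: not p is F, Box p is F. ✓
g: not p is T, Box p is T. ✓
h: not p is F, Box p is F. ✓
— 6 worlds.
For not p or Box p:
a: not p is T, Box p is F. ✓
b: not p is T, Box p is F. ✓
c: not p is F, Box p is T. ✓
d: not p is F, Box p is T. ✓
e: not p is F, Box p is F. ✗
f: not p is F, Box p is F. ✗
g: not p is T, Box p is T. ✓
h: not p is F, Box p is F. ✗
— 5 worlds.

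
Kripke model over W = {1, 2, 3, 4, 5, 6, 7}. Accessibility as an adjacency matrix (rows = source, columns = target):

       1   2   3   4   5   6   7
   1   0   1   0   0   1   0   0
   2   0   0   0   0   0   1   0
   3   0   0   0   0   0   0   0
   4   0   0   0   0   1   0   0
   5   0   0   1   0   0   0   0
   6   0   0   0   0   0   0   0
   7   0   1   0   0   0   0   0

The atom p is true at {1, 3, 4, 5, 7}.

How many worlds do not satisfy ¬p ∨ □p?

2

1: ¬p is F, □p is F. ✗
2: ¬p is T, □p is F. ✓
3: ¬p is F, □p is T. ✓
4: ¬p is F, □p is T. ✓
5: ¬p is F, □p is T. ✓
6: ¬p is T, □p is T. ✓
7: ¬p is F, □p is F. ✗
Satisfying worlds: {2, 3, 4, 5, 6}.
So ¬p ∨ □p fails at the other 2 worlds.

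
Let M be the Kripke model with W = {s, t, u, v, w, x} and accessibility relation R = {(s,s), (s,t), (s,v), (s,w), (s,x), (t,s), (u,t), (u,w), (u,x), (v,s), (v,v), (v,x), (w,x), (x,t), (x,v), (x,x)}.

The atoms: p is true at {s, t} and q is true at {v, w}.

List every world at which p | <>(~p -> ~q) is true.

{s, t, u, v, w, x}

s: p is T, <>(~p -> ~q) is T. ✓
t: p is T, <>(~p -> ~q) is T. ✓
u: p is F, <>(~p -> ~q) is T. ✓
v: p is F, <>(~p -> ~q) is T. ✓
w: p is F, <>(~p -> ~q) is T. ✓
x: p is F, <>(~p -> ~q) is T. ✓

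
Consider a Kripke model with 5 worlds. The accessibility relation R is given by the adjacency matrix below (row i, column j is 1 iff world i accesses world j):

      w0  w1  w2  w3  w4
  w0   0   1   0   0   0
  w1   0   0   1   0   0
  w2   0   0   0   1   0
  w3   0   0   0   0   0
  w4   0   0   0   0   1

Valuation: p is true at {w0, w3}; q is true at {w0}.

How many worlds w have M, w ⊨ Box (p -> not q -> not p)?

4

w0: successors {w1}; p -> not q -> not p there: w1:T. ✓
w1: successors {w2}; p -> not q -> not p there: w2:T. ✓
w2: successors {w3}; p -> not q -> not p there: w3:F. ✗
w3: no successors, so Box (p -> not q -> not p) holds vacuously. ✓
w4: successors {w4}; p -> not q -> not p there: w4:T. ✓
Satisfying worlds: {w0, w1, w3, w4}.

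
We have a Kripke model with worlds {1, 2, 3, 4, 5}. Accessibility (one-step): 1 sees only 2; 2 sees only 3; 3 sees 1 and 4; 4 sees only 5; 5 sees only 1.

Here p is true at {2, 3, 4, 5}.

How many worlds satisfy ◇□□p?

4

1: successors {2}; □□p there: 2:F. ✗
2: successors {3}; □□p there: 3:T. ✓
3: successors {1, 4}; □□p there: 1:T, 4:F. ✓
4: successors {5}; □□p there: 5:T. ✓
5: successors {1}; □□p there: 1:T. ✓
Satisfying worlds: {2, 3, 4, 5}.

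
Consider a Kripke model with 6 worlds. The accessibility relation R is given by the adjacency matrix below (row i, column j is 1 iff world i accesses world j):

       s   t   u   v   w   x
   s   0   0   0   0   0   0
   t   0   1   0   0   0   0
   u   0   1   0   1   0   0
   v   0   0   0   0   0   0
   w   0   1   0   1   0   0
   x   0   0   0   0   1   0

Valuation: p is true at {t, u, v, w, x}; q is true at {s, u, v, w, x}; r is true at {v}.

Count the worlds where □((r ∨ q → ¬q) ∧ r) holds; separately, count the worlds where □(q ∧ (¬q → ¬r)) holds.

For □((r ∨ q → ¬q) ∧ r):
s: no successors, so □((r ∨ q → ¬q) ∧ r) holds vacuously. ✓
t: successors {t}; (r ∨ q → ¬q) ∧ r there: t:F. ✗
u: successors {t, v}; (r ∨ q → ¬q) ∧ r there: t:F, v:F. ✗
v: no successors, so □((r ∨ q → ¬q) ∧ r) holds vacuously. ✓
w: successors {t, v}; (r ∨ q → ¬q) ∧ r there: t:F, v:F. ✗
x: successors {w}; (r ∨ q → ¬q) ∧ r there: w:F. ✗
— 2 worlds.
For □(q ∧ (¬q → ¬r)):
s: no successors, so □(q ∧ (¬q → ¬r)) holds vacuously. ✓
t: successors {t}; q ∧ (¬q → ¬r) there: t:F. ✗
u: successors {t, v}; q ∧ (¬q → ¬r) there: t:F, v:T. ✗
v: no successors, so □(q ∧ (¬q → ¬r)) holds vacuously. ✓
w: successors {t, v}; q ∧ (¬q → ¬r) there: t:F, v:T. ✗
x: successors {w}; q ∧ (¬q → ¬r) there: w:T. ✓
— 3 worlds.

2 and 3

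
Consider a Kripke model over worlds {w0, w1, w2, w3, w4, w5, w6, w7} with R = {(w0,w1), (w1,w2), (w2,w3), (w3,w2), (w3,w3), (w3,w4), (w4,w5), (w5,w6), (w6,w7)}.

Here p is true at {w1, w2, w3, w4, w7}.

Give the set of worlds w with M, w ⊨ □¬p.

w0: successors {w1}; ¬p there: w1:F. ✗
w1: successors {w2}; ¬p there: w2:F. ✗
w2: successors {w3}; ¬p there: w3:F. ✗
w3: successors {w2, w3, w4}; ¬p there: w2:F, w3:F, w4:F. ✗
w4: successors {w5}; ¬p there: w5:T. ✓
w5: successors {w6}; ¬p there: w6:T. ✓
w6: successors {w7}; ¬p there: w7:F. ✗
w7: no successors, so □¬p holds vacuously. ✓

{w4, w5, w7}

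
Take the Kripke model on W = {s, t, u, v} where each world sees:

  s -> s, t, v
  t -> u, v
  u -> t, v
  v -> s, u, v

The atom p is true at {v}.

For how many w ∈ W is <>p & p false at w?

3

s: <>p is T, p is F. ✗
t: <>p is T, p is F. ✗
u: <>p is T, p is F. ✗
v: <>p is T, p is T. ✓
Satisfying worlds: {v}.
So <>p & p fails at the other 3 worlds.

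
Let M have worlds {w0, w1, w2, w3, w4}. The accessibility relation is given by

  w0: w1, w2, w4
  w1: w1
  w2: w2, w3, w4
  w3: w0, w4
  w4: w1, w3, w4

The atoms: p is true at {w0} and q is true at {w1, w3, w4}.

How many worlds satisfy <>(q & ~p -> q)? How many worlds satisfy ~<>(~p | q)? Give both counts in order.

For <>(q & ~p -> q):
w0: successors {w1, w2, w4}; q & ~p -> q there: w1:T, w2:T, w4:T. ✓
w1: successors {w1}; q & ~p -> q there: w1:T. ✓
w2: successors {w2, w3, w4}; q & ~p -> q there: w2:T, w3:T, w4:T. ✓
w3: successors {w0, w4}; q & ~p -> q there: w0:T, w4:T. ✓
w4: successors {w1, w3, w4}; q & ~p -> q there: w1:T, w3:T, w4:T. ✓
— 5 worlds.
For ~<>(~p | q):
w0: <>(~p | q) is T. ✗
w1: <>(~p | q) is T. ✗
w2: <>(~p | q) is T. ✗
w3: <>(~p | q) is T. ✗
w4: <>(~p | q) is T. ✗
— 0 worlds.

5 and 0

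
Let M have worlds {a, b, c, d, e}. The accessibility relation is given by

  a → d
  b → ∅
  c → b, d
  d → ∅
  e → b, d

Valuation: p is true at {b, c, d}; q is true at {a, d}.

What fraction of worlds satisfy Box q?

3/5

a: successors {d}; q there: d:T. ✓
b: no successors, so Box q holds vacuously. ✓
c: successors {b, d}; q there: b:F, d:T. ✗
d: no successors, so Box q holds vacuously. ✓
e: successors {b, d}; q there: b:F, d:T. ✗
That's 3 of 5 worlds, so 3/5.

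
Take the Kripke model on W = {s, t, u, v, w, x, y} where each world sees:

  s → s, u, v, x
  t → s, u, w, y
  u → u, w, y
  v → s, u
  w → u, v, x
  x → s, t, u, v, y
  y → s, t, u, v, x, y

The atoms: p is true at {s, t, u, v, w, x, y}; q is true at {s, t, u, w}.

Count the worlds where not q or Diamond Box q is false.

2

s: not q is F, Diamond Box q is T. ✓
t: not q is F, Diamond Box q is F. ✗
u: not q is F, Diamond Box q is F. ✗
v: not q is T, Diamond Box q is F. ✓
w: not q is F, Diamond Box q is T. ✓
x: not q is T, Diamond Box q is T. ✓
y: not q is T, Diamond Box q is T. ✓
Satisfying worlds: {s, v, w, x, y}.
So not q or Diamond Box q fails at the other 2 worlds.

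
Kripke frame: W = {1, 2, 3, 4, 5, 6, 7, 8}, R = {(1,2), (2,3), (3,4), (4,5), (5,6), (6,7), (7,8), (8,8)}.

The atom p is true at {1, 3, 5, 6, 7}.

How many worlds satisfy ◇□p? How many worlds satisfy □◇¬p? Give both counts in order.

4 and 4

For ◇□p:
1: successors {2}; □p there: 2:T. ✓
2: successors {3}; □p there: 3:F. ✗
3: successors {4}; □p there: 4:T. ✓
4: successors {5}; □p there: 5:T. ✓
5: successors {6}; □p there: 6:T. ✓
6: successors {7}; □p there: 7:F. ✗
7: successors {8}; □p there: 8:F. ✗
8: successors {8}; □p there: 8:F. ✗
— 4 worlds.
For □◇¬p:
1: successors {2}; ◇¬p there: 2:F. ✗
2: successors {3}; ◇¬p there: 3:T. ✓
3: successors {4}; ◇¬p there: 4:F. ✗
4: successors {5}; ◇¬p there: 5:F. ✗
5: successors {6}; ◇¬p there: 6:F. ✗
6: successors {7}; ◇¬p there: 7:T. ✓
7: successors {8}; ◇¬p there: 8:T. ✓
8: successors {8}; ◇¬p there: 8:T. ✓
— 4 worlds.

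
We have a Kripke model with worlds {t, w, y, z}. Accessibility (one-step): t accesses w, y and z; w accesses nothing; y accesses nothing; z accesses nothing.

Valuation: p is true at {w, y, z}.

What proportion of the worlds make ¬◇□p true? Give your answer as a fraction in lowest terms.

t: ◇□p is T. ✗
w: ◇□p is F. ✓
y: ◇□p is F. ✓
z: ◇□p is F. ✓
That's 3 of 4 worlds, so 3/4.

3/4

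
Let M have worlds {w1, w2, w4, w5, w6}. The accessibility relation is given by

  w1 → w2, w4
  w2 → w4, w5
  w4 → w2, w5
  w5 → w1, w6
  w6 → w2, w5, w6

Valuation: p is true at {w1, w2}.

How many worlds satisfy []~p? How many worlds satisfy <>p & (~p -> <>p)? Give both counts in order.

1 and 4

For []~p:
w1: successors {w2, w4}; ~p there: w2:F, w4:T. ✗
w2: successors {w4, w5}; ~p there: w4:T, w5:T. ✓
w4: successors {w2, w5}; ~p there: w2:F, w5:T. ✗
w5: successors {w1, w6}; ~p there: w1:F, w6:T. ✗
w6: successors {w2, w5, w6}; ~p there: w2:F, w5:T, w6:T. ✗
— 1 world.
For <>p & (~p -> <>p):
w1: <>p is T, ~p -> <>p is T. ✓
w2: <>p is F, ~p -> <>p is T. ✗
w4: <>p is T, ~p -> <>p is T. ✓
w5: <>p is T, ~p -> <>p is T. ✓
w6: <>p is T, ~p -> <>p is T. ✓
— 4 worlds.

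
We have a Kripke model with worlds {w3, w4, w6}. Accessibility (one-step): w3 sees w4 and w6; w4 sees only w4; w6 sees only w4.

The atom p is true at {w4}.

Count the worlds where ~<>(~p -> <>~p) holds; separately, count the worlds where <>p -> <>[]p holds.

0 and 3

For ~<>(~p -> <>~p):
w3: <>(~p -> <>~p) is T. ✗
w4: <>(~p -> <>~p) is T. ✗
w6: <>(~p -> <>~p) is T. ✗
— 0 worlds.
For <>p -> <>[]p:
w3: <>p is T, <>[]p is T. ✓
w4: <>p is T, <>[]p is T. ✓
w6: <>p is T, <>[]p is T. ✓
— 3 worlds.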